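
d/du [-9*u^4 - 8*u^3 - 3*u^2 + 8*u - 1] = -36*u^3 - 24*u^2 - 6*u + 8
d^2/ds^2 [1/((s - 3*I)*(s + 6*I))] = 2*((s - 3*I)^2 + (s - 3*I)*(s + 6*I) + (s + 6*I)^2)/((s - 3*I)^3*(s + 6*I)^3)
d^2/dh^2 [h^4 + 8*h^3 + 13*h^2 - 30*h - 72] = 12*h^2 + 48*h + 26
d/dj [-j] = -1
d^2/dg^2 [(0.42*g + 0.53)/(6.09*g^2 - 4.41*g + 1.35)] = ((0.42*g + 0.53)*(12.18*g - 4.41)*(24.36*g - 8.82) - (15.3468*g + 2.751)*(6.09*g^2 - 4.41*g + 1.35))/(6.09*g^2 - 4.41*g + 1.35)^3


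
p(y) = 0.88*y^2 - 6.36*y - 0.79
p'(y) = 1.76*y - 6.36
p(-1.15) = 7.69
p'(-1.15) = -8.38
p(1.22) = -7.24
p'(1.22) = -4.21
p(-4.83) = 50.46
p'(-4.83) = -14.86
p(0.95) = -6.04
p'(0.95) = -4.69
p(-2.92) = 25.28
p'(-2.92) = -11.50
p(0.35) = -2.91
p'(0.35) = -5.74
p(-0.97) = 6.21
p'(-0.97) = -8.07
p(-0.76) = 4.55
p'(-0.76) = -7.70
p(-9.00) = 127.73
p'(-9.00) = -22.20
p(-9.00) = 127.73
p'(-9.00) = -22.20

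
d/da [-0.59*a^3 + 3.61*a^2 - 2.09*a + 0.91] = -1.77*a^2 + 7.22*a - 2.09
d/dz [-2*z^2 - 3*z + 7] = -4*z - 3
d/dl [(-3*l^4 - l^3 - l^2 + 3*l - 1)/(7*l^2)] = (-6*l^4 - l^3 - 3*l + 2)/(7*l^3)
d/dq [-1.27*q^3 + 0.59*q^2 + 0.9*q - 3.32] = -3.81*q^2 + 1.18*q + 0.9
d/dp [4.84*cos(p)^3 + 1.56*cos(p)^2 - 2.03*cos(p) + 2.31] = (-14.52*cos(p)^2 - 3.12*cos(p) + 2.03)*sin(p)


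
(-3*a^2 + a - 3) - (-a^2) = -2*a^2 + a - 3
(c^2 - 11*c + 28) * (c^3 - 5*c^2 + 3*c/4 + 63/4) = c^5 - 16*c^4 + 335*c^3/4 - 265*c^2/2 - 609*c/4 + 441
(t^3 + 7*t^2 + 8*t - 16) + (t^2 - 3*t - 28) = t^3 + 8*t^2 + 5*t - 44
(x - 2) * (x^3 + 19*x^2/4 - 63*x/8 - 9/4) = x^4 + 11*x^3/4 - 139*x^2/8 + 27*x/2 + 9/2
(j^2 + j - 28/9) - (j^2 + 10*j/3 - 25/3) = 47/9 - 7*j/3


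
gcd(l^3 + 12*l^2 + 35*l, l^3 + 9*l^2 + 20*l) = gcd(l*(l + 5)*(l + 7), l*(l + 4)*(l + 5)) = l^2 + 5*l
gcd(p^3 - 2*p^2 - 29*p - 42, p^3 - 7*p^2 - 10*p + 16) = p + 2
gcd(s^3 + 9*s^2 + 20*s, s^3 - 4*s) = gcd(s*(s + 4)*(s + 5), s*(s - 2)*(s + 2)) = s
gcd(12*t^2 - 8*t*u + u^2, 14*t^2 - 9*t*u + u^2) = 2*t - u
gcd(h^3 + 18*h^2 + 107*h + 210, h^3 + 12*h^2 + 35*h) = h^2 + 12*h + 35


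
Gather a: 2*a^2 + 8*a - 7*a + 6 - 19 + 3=2*a^2 + a - 10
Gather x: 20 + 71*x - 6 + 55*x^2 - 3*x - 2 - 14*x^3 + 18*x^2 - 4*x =-14*x^3 + 73*x^2 + 64*x + 12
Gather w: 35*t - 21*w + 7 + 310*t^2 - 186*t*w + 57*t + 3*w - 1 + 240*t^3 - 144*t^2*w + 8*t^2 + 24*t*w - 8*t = 240*t^3 + 318*t^2 + 84*t + w*(-144*t^2 - 162*t - 18) + 6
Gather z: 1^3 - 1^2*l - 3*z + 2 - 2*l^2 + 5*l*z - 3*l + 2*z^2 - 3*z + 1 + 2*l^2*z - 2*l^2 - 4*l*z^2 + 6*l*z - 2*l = -4*l^2 - 6*l + z^2*(2 - 4*l) + z*(2*l^2 + 11*l - 6) + 4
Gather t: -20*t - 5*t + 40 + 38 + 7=85 - 25*t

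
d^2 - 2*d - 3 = (d - 3)*(d + 1)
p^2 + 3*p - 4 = (p - 1)*(p + 4)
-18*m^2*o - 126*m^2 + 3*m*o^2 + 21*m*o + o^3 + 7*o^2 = (-3*m + o)*(6*m + o)*(o + 7)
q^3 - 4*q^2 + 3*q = q*(q - 3)*(q - 1)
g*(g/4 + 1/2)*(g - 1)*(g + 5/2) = g^4/4 + 7*g^3/8 + g^2/8 - 5*g/4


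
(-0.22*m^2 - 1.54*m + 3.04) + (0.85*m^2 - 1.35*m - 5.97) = 0.63*m^2 - 2.89*m - 2.93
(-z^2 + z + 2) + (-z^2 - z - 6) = -2*z^2 - 4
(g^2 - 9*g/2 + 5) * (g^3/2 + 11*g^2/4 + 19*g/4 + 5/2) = g^5/2 + g^4/2 - 41*g^3/8 - 41*g^2/8 + 25*g/2 + 25/2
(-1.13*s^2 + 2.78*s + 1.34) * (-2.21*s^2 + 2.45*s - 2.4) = 2.4973*s^4 - 8.9123*s^3 + 6.5616*s^2 - 3.389*s - 3.216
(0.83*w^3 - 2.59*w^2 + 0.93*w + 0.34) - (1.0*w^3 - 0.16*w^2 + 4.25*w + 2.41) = -0.17*w^3 - 2.43*w^2 - 3.32*w - 2.07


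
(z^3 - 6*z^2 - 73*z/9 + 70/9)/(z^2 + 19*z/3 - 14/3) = (3*z^2 - 16*z - 35)/(3*(z + 7))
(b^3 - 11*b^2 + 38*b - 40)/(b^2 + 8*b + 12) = (b^3 - 11*b^2 + 38*b - 40)/(b^2 + 8*b + 12)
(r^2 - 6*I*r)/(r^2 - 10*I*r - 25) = r*(-r + 6*I)/(-r^2 + 10*I*r + 25)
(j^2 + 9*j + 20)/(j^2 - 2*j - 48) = (j^2 + 9*j + 20)/(j^2 - 2*j - 48)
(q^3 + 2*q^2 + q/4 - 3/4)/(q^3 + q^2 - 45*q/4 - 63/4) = (2*q^2 + q - 1)/(2*q^2 - q - 21)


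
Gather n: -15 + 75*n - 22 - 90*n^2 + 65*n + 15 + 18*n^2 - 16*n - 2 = -72*n^2 + 124*n - 24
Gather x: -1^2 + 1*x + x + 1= 2*x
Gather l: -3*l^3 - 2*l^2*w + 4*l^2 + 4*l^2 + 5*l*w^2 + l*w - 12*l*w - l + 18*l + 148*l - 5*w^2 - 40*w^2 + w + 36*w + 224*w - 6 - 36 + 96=-3*l^3 + l^2*(8 - 2*w) + l*(5*w^2 - 11*w + 165) - 45*w^2 + 261*w + 54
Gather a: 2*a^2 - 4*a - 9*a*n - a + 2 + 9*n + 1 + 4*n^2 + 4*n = 2*a^2 + a*(-9*n - 5) + 4*n^2 + 13*n + 3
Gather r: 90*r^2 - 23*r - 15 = 90*r^2 - 23*r - 15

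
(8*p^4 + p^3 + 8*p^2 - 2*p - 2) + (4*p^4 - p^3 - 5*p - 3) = 12*p^4 + 8*p^2 - 7*p - 5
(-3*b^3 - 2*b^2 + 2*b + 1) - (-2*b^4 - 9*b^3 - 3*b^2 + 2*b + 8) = 2*b^4 + 6*b^3 + b^2 - 7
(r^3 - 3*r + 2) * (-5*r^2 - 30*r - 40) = -5*r^5 - 30*r^4 - 25*r^3 + 80*r^2 + 60*r - 80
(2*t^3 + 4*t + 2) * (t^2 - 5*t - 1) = 2*t^5 - 10*t^4 + 2*t^3 - 18*t^2 - 14*t - 2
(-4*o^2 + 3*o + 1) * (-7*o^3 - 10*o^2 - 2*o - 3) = 28*o^5 + 19*o^4 - 29*o^3 - 4*o^2 - 11*o - 3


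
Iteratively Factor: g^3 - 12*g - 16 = (g + 2)*(g^2 - 2*g - 8) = (g + 2)^2*(g - 4)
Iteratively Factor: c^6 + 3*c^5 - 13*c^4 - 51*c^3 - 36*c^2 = (c)*(c^5 + 3*c^4 - 13*c^3 - 51*c^2 - 36*c) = c*(c + 3)*(c^4 - 13*c^2 - 12*c) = c*(c - 4)*(c + 3)*(c^3 + 4*c^2 + 3*c) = c*(c - 4)*(c + 3)^2*(c^2 + c) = c*(c - 4)*(c + 1)*(c + 3)^2*(c)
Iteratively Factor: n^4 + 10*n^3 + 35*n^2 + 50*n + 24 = (n + 1)*(n^3 + 9*n^2 + 26*n + 24) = (n + 1)*(n + 3)*(n^2 + 6*n + 8) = (n + 1)*(n + 3)*(n + 4)*(n + 2)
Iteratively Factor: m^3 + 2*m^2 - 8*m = (m)*(m^2 + 2*m - 8) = m*(m - 2)*(m + 4)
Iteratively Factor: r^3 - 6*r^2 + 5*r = (r - 5)*(r^2 - r) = r*(r - 5)*(r - 1)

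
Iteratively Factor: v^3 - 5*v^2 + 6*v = (v)*(v^2 - 5*v + 6) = v*(v - 3)*(v - 2)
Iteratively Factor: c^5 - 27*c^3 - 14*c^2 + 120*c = (c - 2)*(c^4 + 2*c^3 - 23*c^2 - 60*c) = c*(c - 2)*(c^3 + 2*c^2 - 23*c - 60) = c*(c - 2)*(c + 4)*(c^2 - 2*c - 15) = c*(c - 2)*(c + 3)*(c + 4)*(c - 5)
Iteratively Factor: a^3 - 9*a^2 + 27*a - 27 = (a - 3)*(a^2 - 6*a + 9) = (a - 3)^2*(a - 3)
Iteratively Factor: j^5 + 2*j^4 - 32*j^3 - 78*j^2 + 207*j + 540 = (j + 4)*(j^4 - 2*j^3 - 24*j^2 + 18*j + 135) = (j + 3)*(j + 4)*(j^3 - 5*j^2 - 9*j + 45) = (j - 5)*(j + 3)*(j + 4)*(j^2 - 9) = (j - 5)*(j - 3)*(j + 3)*(j + 4)*(j + 3)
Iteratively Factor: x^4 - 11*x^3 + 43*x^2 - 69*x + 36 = (x - 3)*(x^3 - 8*x^2 + 19*x - 12) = (x - 4)*(x - 3)*(x^2 - 4*x + 3) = (x - 4)*(x - 3)^2*(x - 1)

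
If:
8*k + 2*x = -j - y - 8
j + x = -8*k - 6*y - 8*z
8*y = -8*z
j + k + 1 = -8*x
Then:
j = 496/7 - 187*z/7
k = 19*z/7 - 55/7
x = 3*z - 8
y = -z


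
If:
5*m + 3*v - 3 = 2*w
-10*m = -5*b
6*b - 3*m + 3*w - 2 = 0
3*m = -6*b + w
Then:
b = 2/27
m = 1/27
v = 106/81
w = 5/9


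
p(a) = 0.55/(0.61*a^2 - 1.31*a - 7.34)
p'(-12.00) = 0.00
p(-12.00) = 0.01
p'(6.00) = -0.07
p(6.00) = 0.08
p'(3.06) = -0.04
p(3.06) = -0.10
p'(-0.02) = 0.01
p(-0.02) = -0.08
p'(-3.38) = 0.18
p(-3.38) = 0.14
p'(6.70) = -0.03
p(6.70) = 0.05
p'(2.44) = -0.02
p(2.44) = -0.08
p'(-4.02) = 0.06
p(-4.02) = 0.07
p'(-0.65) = 0.03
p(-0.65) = -0.09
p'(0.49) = 0.01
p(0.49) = -0.07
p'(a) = 0.55*(1.31 - 1.22*a)/(0.61*a^2 - 1.31*a - 7.34)^2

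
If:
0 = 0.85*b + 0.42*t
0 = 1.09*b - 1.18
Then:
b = 1.08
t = -2.19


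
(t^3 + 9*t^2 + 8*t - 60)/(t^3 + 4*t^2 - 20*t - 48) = (t^2 + 3*t - 10)/(t^2 - 2*t - 8)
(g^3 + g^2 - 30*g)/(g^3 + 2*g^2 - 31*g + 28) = g*(g^2 + g - 30)/(g^3 + 2*g^2 - 31*g + 28)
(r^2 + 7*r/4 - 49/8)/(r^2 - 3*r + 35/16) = 2*(2*r + 7)/(4*r - 5)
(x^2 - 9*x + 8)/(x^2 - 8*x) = (x - 1)/x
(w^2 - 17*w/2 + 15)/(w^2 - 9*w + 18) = (w - 5/2)/(w - 3)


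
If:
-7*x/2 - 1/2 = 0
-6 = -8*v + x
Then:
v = 41/56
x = -1/7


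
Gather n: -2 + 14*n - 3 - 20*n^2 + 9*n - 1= -20*n^2 + 23*n - 6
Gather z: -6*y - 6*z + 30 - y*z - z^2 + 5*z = -6*y - z^2 + z*(-y - 1) + 30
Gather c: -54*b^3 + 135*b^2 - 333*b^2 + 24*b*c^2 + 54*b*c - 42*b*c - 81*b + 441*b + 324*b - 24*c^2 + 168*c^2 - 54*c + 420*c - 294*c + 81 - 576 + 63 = -54*b^3 - 198*b^2 + 684*b + c^2*(24*b + 144) + c*(12*b + 72) - 432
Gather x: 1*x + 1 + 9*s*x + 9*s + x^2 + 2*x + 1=9*s + x^2 + x*(9*s + 3) + 2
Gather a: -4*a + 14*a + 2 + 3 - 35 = 10*a - 30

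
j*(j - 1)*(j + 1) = j^3 - j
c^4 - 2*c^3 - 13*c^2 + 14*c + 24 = (c - 4)*(c - 2)*(c + 1)*(c + 3)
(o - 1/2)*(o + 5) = o^2 + 9*o/2 - 5/2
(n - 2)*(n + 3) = n^2 + n - 6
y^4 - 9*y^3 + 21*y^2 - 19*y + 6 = (y - 6)*(y - 1)^3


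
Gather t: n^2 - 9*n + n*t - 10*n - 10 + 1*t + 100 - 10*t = n^2 - 19*n + t*(n - 9) + 90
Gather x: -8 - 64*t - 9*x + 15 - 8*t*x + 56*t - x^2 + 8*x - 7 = -8*t - x^2 + x*(-8*t - 1)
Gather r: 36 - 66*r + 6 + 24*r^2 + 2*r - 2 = 24*r^2 - 64*r + 40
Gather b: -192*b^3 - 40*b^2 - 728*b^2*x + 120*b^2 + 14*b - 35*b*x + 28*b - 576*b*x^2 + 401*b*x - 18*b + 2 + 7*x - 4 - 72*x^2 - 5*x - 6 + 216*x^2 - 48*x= -192*b^3 + b^2*(80 - 728*x) + b*(-576*x^2 + 366*x + 24) + 144*x^2 - 46*x - 8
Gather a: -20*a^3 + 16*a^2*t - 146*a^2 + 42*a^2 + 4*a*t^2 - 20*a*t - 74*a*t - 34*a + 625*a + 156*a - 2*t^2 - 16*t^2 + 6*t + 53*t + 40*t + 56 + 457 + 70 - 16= -20*a^3 + a^2*(16*t - 104) + a*(4*t^2 - 94*t + 747) - 18*t^2 + 99*t + 567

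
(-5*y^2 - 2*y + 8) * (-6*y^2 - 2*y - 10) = 30*y^4 + 22*y^3 + 6*y^2 + 4*y - 80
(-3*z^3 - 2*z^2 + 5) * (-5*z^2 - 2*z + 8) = 15*z^5 + 16*z^4 - 20*z^3 - 41*z^2 - 10*z + 40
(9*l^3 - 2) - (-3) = 9*l^3 + 1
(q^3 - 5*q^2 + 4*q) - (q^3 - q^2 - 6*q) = -4*q^2 + 10*q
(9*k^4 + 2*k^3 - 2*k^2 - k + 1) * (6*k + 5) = 54*k^5 + 57*k^4 - 2*k^3 - 16*k^2 + k + 5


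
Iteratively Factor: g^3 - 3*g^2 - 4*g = (g)*(g^2 - 3*g - 4) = g*(g + 1)*(g - 4)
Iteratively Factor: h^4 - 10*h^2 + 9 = (h + 3)*(h^3 - 3*h^2 - h + 3) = (h + 1)*(h + 3)*(h^2 - 4*h + 3) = (h - 3)*(h + 1)*(h + 3)*(h - 1)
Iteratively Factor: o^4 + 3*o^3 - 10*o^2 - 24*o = (o - 3)*(o^3 + 6*o^2 + 8*o) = (o - 3)*(o + 4)*(o^2 + 2*o) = o*(o - 3)*(o + 4)*(o + 2)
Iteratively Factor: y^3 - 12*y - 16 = (y - 4)*(y^2 + 4*y + 4) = (y - 4)*(y + 2)*(y + 2)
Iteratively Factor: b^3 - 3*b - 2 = (b - 2)*(b^2 + 2*b + 1) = (b - 2)*(b + 1)*(b + 1)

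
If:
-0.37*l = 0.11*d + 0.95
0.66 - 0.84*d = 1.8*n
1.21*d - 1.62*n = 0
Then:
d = 0.30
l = -2.66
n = 0.23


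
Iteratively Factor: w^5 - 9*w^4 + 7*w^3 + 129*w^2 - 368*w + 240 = (w - 1)*(w^4 - 8*w^3 - w^2 + 128*w - 240) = (w - 1)*(w + 4)*(w^3 - 12*w^2 + 47*w - 60) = (w - 5)*(w - 1)*(w + 4)*(w^2 - 7*w + 12) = (w - 5)*(w - 4)*(w - 1)*(w + 4)*(w - 3)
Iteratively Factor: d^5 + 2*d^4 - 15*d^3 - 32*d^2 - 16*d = (d + 1)*(d^4 + d^3 - 16*d^2 - 16*d) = d*(d + 1)*(d^3 + d^2 - 16*d - 16) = d*(d - 4)*(d + 1)*(d^2 + 5*d + 4) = d*(d - 4)*(d + 1)^2*(d + 4)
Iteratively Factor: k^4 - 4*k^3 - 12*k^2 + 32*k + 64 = (k - 4)*(k^3 - 12*k - 16) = (k - 4)*(k + 2)*(k^2 - 2*k - 8) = (k - 4)*(k + 2)^2*(k - 4)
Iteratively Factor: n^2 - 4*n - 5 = (n + 1)*(n - 5)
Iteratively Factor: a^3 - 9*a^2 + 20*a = (a)*(a^2 - 9*a + 20) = a*(a - 4)*(a - 5)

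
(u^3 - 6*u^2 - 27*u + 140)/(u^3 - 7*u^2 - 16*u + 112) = (u + 5)/(u + 4)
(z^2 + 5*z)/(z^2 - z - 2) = z*(z + 5)/(z^2 - z - 2)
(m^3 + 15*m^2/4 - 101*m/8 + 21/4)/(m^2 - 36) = (8*m^2 - 18*m + 7)/(8*(m - 6))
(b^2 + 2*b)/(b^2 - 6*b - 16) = b/(b - 8)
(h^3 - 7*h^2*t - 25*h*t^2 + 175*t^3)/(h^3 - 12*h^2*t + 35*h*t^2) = (h + 5*t)/h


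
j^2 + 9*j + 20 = (j + 4)*(j + 5)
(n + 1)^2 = n^2 + 2*n + 1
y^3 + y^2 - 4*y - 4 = (y - 2)*(y + 1)*(y + 2)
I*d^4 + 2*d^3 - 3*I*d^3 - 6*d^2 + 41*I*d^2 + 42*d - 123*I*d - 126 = (d - 3)*(d - 7*I)*(d + 6*I)*(I*d + 1)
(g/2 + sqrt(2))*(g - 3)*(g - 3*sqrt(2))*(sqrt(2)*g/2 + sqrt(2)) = sqrt(2)*g^4/4 - g^3/2 - sqrt(2)*g^3/4 - 9*sqrt(2)*g^2/2 + g^2/2 + 3*g + 3*sqrt(2)*g + 18*sqrt(2)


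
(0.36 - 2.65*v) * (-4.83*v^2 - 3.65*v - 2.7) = 12.7995*v^3 + 7.9337*v^2 + 5.841*v - 0.972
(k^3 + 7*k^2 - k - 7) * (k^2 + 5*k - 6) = k^5 + 12*k^4 + 28*k^3 - 54*k^2 - 29*k + 42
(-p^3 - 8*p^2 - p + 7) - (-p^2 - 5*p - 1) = -p^3 - 7*p^2 + 4*p + 8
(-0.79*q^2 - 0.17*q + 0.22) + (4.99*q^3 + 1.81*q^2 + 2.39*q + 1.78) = 4.99*q^3 + 1.02*q^2 + 2.22*q + 2.0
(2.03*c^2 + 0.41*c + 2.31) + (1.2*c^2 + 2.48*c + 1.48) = 3.23*c^2 + 2.89*c + 3.79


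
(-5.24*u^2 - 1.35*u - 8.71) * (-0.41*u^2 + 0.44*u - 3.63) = 2.1484*u^4 - 1.7521*u^3 + 21.9983*u^2 + 1.0681*u + 31.6173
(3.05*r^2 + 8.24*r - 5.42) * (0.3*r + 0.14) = 0.915*r^3 + 2.899*r^2 - 0.4724*r - 0.7588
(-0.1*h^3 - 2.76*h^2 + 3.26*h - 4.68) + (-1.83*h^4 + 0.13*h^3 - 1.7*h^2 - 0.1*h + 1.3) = -1.83*h^4 + 0.03*h^3 - 4.46*h^2 + 3.16*h - 3.38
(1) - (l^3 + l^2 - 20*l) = -l^3 - l^2 + 20*l + 1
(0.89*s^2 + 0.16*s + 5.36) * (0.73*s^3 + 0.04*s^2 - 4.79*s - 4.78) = 0.6497*s^5 + 0.1524*s^4 - 0.343899999999999*s^3 - 4.8062*s^2 - 26.4392*s - 25.6208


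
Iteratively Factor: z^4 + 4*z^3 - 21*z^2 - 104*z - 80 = (z + 1)*(z^3 + 3*z^2 - 24*z - 80) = (z + 1)*(z + 4)*(z^2 - z - 20) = (z - 5)*(z + 1)*(z + 4)*(z + 4)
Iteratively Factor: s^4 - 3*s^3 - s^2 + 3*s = (s - 1)*(s^3 - 2*s^2 - 3*s) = (s - 3)*(s - 1)*(s^2 + s) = (s - 3)*(s - 1)*(s + 1)*(s)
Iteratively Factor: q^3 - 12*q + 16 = (q - 2)*(q^2 + 2*q - 8) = (q - 2)*(q + 4)*(q - 2)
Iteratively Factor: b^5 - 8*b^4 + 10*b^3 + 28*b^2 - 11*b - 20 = (b + 1)*(b^4 - 9*b^3 + 19*b^2 + 9*b - 20) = (b - 5)*(b + 1)*(b^3 - 4*b^2 - b + 4) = (b - 5)*(b - 4)*(b + 1)*(b^2 - 1) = (b - 5)*(b - 4)*(b - 1)*(b + 1)*(b + 1)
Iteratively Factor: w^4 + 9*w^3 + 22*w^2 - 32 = (w + 4)*(w^3 + 5*w^2 + 2*w - 8) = (w - 1)*(w + 4)*(w^2 + 6*w + 8) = (w - 1)*(w + 2)*(w + 4)*(w + 4)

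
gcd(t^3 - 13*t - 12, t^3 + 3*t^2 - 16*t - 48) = t^2 - t - 12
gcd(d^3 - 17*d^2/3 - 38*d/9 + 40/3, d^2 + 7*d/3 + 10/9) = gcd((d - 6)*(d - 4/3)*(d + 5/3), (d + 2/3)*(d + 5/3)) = d + 5/3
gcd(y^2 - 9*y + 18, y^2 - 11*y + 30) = y - 6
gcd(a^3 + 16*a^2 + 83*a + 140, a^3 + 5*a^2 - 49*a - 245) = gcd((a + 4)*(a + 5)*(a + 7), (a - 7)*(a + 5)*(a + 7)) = a^2 + 12*a + 35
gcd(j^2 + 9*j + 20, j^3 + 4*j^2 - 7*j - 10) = j + 5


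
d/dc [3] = 0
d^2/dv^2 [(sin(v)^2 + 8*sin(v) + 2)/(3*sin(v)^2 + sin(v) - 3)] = (-69*sin(v)^5 - 85*sin(v)^4 - 303*sin(v)^3 + 28*sin(v)^2 + 390*sin(v) + 106)/(sin(v) - 3*cos(v)^2)^3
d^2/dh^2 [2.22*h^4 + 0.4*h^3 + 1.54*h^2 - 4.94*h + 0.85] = 26.64*h^2 + 2.4*h + 3.08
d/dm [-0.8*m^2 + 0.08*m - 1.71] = 0.08 - 1.6*m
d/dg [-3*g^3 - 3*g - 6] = -9*g^2 - 3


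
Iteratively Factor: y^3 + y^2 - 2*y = (y)*(y^2 + y - 2) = y*(y - 1)*(y + 2)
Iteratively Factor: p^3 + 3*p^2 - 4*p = (p)*(p^2 + 3*p - 4) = p*(p + 4)*(p - 1)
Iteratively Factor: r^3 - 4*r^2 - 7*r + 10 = (r - 1)*(r^2 - 3*r - 10) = (r - 5)*(r - 1)*(r + 2)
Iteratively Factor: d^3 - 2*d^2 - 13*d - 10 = (d - 5)*(d^2 + 3*d + 2) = (d - 5)*(d + 2)*(d + 1)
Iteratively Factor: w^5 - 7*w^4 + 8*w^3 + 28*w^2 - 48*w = (w + 2)*(w^4 - 9*w^3 + 26*w^2 - 24*w) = (w - 2)*(w + 2)*(w^3 - 7*w^2 + 12*w) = (w - 3)*(w - 2)*(w + 2)*(w^2 - 4*w) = w*(w - 3)*(w - 2)*(w + 2)*(w - 4)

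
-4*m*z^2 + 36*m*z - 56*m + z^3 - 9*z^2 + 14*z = (-4*m + z)*(z - 7)*(z - 2)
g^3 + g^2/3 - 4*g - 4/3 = (g - 2)*(g + 1/3)*(g + 2)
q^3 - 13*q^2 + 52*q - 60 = (q - 6)*(q - 5)*(q - 2)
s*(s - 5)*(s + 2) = s^3 - 3*s^2 - 10*s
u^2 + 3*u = u*(u + 3)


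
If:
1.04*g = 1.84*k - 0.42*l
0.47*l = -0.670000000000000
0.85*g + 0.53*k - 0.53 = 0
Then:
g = 0.61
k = 0.02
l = -1.43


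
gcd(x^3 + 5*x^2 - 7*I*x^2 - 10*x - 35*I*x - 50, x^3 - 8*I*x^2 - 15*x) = x - 5*I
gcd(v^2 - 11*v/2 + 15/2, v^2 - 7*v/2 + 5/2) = v - 5/2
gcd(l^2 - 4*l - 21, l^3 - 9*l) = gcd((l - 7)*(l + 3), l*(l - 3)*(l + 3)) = l + 3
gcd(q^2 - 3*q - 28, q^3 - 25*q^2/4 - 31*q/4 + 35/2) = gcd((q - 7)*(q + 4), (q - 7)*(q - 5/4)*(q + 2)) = q - 7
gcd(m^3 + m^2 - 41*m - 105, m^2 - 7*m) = m - 7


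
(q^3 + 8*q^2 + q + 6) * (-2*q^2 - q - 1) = -2*q^5 - 17*q^4 - 11*q^3 - 21*q^2 - 7*q - 6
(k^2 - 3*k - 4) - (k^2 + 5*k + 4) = -8*k - 8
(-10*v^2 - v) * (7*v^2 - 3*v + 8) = -70*v^4 + 23*v^3 - 77*v^2 - 8*v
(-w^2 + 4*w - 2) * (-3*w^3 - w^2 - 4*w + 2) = 3*w^5 - 11*w^4 + 6*w^3 - 16*w^2 + 16*w - 4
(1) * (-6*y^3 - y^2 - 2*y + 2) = -6*y^3 - y^2 - 2*y + 2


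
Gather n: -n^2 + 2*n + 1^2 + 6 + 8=-n^2 + 2*n + 15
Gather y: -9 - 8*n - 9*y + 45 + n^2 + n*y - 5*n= n^2 - 13*n + y*(n - 9) + 36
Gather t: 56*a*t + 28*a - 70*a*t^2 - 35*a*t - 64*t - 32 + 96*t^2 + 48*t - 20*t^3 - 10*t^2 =28*a - 20*t^3 + t^2*(86 - 70*a) + t*(21*a - 16) - 32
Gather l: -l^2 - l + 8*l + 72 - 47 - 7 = -l^2 + 7*l + 18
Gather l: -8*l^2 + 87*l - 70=-8*l^2 + 87*l - 70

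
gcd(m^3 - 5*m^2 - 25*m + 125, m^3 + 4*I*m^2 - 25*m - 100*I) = m^2 - 25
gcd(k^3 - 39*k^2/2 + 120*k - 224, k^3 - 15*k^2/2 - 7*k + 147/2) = k - 7/2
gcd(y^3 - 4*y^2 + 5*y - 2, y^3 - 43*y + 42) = y - 1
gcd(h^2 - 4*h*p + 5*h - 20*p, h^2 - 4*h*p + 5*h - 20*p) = -h^2 + 4*h*p - 5*h + 20*p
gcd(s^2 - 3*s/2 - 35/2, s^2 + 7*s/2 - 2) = 1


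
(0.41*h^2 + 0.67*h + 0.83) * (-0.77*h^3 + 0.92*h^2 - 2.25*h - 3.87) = -0.3157*h^5 - 0.1387*h^4 - 0.9452*h^3 - 2.3306*h^2 - 4.4604*h - 3.2121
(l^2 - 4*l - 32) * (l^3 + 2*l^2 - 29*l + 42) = l^5 - 2*l^4 - 69*l^3 + 94*l^2 + 760*l - 1344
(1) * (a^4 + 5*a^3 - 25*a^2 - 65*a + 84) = a^4 + 5*a^3 - 25*a^2 - 65*a + 84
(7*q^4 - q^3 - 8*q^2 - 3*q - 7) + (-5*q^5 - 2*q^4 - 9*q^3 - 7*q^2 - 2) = -5*q^5 + 5*q^4 - 10*q^3 - 15*q^2 - 3*q - 9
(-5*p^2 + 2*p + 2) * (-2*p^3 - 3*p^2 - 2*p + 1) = 10*p^5 + 11*p^4 - 15*p^2 - 2*p + 2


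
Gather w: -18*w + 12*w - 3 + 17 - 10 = 4 - 6*w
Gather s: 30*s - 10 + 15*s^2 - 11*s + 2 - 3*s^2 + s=12*s^2 + 20*s - 8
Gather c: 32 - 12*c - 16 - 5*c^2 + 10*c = -5*c^2 - 2*c + 16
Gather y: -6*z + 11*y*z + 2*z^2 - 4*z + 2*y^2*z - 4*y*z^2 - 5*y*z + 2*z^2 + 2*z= 2*y^2*z + y*(-4*z^2 + 6*z) + 4*z^2 - 8*z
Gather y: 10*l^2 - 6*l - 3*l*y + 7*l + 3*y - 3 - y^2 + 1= 10*l^2 + l - y^2 + y*(3 - 3*l) - 2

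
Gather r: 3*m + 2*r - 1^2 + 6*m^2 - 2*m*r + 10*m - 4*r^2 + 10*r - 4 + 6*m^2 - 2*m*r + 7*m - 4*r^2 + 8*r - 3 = 12*m^2 + 20*m - 8*r^2 + r*(20 - 4*m) - 8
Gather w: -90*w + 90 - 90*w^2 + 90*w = 90 - 90*w^2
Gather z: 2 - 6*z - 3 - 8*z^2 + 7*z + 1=-8*z^2 + z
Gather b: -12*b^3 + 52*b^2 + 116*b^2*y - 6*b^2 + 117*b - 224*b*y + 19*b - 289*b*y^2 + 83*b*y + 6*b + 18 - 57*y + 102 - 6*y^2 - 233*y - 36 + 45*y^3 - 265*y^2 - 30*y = -12*b^3 + b^2*(116*y + 46) + b*(-289*y^2 - 141*y + 142) + 45*y^3 - 271*y^2 - 320*y + 84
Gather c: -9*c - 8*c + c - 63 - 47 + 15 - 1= -16*c - 96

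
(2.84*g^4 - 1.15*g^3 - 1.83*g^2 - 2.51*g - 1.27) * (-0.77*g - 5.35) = -2.1868*g^5 - 14.3085*g^4 + 7.5616*g^3 + 11.7232*g^2 + 14.4064*g + 6.7945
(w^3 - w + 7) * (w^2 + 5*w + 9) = w^5 + 5*w^4 + 8*w^3 + 2*w^2 + 26*w + 63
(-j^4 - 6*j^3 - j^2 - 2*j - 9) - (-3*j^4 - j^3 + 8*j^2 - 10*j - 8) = 2*j^4 - 5*j^3 - 9*j^2 + 8*j - 1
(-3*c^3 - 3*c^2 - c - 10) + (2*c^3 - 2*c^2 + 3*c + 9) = -c^3 - 5*c^2 + 2*c - 1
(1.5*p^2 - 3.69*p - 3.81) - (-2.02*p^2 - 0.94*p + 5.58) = 3.52*p^2 - 2.75*p - 9.39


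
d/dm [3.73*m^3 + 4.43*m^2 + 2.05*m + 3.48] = 11.19*m^2 + 8.86*m + 2.05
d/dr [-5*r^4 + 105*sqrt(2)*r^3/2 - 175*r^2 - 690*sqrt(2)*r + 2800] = -20*r^3 + 315*sqrt(2)*r^2/2 - 350*r - 690*sqrt(2)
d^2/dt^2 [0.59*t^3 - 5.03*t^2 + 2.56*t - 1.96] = 3.54*t - 10.06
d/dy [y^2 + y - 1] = 2*y + 1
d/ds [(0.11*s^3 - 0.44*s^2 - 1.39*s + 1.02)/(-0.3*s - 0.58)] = (-0.066*s^3 - 0.0594*s^2 + 0.5104*s + 1.1122)/(0.09*s^2 + 0.348*s + 0.3364)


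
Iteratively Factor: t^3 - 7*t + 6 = (t + 3)*(t^2 - 3*t + 2) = (t - 2)*(t + 3)*(t - 1)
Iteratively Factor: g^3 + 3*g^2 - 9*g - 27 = (g - 3)*(g^2 + 6*g + 9) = (g - 3)*(g + 3)*(g + 3)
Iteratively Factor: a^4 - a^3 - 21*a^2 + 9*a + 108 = (a - 4)*(a^3 + 3*a^2 - 9*a - 27) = (a - 4)*(a + 3)*(a^2 - 9) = (a - 4)*(a + 3)^2*(a - 3)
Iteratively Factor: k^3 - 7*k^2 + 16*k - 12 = (k - 2)*(k^2 - 5*k + 6) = (k - 3)*(k - 2)*(k - 2)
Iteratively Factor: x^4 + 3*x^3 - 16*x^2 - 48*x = (x + 4)*(x^3 - x^2 - 12*x) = (x - 4)*(x + 4)*(x^2 + 3*x) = (x - 4)*(x + 3)*(x + 4)*(x)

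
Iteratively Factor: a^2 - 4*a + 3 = (a - 3)*(a - 1)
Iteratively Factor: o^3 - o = (o - 1)*(o^2 + o) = o*(o - 1)*(o + 1)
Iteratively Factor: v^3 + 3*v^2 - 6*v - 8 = (v + 4)*(v^2 - v - 2) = (v + 1)*(v + 4)*(v - 2)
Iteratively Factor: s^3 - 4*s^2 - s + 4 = (s - 4)*(s^2 - 1) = (s - 4)*(s - 1)*(s + 1)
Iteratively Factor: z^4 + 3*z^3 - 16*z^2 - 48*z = (z + 3)*(z^3 - 16*z) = (z + 3)*(z + 4)*(z^2 - 4*z) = (z - 4)*(z + 3)*(z + 4)*(z)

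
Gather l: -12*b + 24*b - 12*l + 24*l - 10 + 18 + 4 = 12*b + 12*l + 12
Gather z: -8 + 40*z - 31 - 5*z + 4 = 35*z - 35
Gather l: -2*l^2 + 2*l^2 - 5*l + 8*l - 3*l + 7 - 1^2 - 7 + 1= 0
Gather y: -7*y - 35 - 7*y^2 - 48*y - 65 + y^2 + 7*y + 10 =-6*y^2 - 48*y - 90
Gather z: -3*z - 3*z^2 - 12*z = -3*z^2 - 15*z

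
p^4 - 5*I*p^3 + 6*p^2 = p^2*(p - 6*I)*(p + I)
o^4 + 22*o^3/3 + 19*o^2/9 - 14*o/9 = o*(o - 1/3)*(o + 2/3)*(o + 7)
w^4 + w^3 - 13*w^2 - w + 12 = (w - 3)*(w - 1)*(w + 1)*(w + 4)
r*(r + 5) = r^2 + 5*r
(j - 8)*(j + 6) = j^2 - 2*j - 48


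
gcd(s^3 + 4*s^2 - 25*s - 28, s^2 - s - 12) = s - 4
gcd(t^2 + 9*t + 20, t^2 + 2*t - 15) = t + 5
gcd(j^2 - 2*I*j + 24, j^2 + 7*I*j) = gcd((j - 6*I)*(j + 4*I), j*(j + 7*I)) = 1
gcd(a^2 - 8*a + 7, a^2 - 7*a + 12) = 1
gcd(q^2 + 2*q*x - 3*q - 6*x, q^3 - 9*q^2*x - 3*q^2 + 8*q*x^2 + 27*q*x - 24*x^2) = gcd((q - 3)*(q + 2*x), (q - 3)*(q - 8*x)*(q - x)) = q - 3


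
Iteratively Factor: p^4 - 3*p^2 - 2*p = (p)*(p^3 - 3*p - 2) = p*(p + 1)*(p^2 - p - 2) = p*(p - 2)*(p + 1)*(p + 1)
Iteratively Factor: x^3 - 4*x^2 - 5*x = (x)*(x^2 - 4*x - 5) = x*(x - 5)*(x + 1)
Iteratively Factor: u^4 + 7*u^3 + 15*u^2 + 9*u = (u)*(u^3 + 7*u^2 + 15*u + 9) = u*(u + 1)*(u^2 + 6*u + 9) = u*(u + 1)*(u + 3)*(u + 3)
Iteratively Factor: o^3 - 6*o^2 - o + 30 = (o + 2)*(o^2 - 8*o + 15) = (o - 3)*(o + 2)*(o - 5)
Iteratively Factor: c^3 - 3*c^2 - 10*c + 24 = (c - 2)*(c^2 - c - 12) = (c - 2)*(c + 3)*(c - 4)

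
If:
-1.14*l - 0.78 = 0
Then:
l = -0.68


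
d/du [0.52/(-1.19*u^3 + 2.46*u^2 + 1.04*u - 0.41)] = (1.8564*u^2 - 2.5584*u - 0.5408)/(1.19*u^3 - 2.46*u^2 - 1.04*u + 0.41)^2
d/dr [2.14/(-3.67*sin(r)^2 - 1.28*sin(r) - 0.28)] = (15.7076*sin(r) + 2.7392)*cos(r)/(3.67*sin(r)^2 + 1.28*sin(r) + 0.28)^2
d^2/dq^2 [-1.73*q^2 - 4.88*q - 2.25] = -3.46000000000000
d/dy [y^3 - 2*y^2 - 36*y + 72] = 3*y^2 - 4*y - 36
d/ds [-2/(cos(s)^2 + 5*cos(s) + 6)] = -2*(2*cos(s) + 5)*sin(s)/(cos(s)^2 + 5*cos(s) + 6)^2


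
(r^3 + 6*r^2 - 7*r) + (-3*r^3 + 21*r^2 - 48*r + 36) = -2*r^3 + 27*r^2 - 55*r + 36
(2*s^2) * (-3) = -6*s^2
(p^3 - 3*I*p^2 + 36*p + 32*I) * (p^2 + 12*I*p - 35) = p^5 + 9*I*p^4 + 37*p^3 + 569*I*p^2 - 1644*p - 1120*I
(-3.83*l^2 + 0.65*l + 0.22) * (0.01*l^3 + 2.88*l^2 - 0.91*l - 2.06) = -0.0383*l^5 - 11.0239*l^4 + 5.3595*l^3 + 7.9319*l^2 - 1.5392*l - 0.4532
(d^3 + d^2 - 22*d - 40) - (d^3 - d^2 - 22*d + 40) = 2*d^2 - 80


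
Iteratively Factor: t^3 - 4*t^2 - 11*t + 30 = (t + 3)*(t^2 - 7*t + 10) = (t - 2)*(t + 3)*(t - 5)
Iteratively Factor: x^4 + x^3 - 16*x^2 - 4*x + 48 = (x - 3)*(x^3 + 4*x^2 - 4*x - 16) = (x - 3)*(x + 4)*(x^2 - 4) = (x - 3)*(x - 2)*(x + 4)*(x + 2)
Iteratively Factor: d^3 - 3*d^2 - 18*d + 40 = (d - 2)*(d^2 - d - 20) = (d - 2)*(d + 4)*(d - 5)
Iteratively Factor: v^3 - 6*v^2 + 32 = (v + 2)*(v^2 - 8*v + 16) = (v - 4)*(v + 2)*(v - 4)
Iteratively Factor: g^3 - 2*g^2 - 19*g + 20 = (g - 1)*(g^2 - g - 20) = (g - 5)*(g - 1)*(g + 4)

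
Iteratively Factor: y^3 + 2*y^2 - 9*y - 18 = (y + 2)*(y^2 - 9) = (y + 2)*(y + 3)*(y - 3)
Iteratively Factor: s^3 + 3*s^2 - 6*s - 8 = (s - 2)*(s^2 + 5*s + 4) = (s - 2)*(s + 4)*(s + 1)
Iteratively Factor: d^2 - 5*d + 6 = (d - 2)*(d - 3)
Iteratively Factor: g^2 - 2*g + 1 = (g - 1)*(g - 1)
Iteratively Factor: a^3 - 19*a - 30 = (a - 5)*(a^2 + 5*a + 6) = (a - 5)*(a + 2)*(a + 3)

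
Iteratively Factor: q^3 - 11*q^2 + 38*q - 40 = (q - 5)*(q^2 - 6*q + 8) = (q - 5)*(q - 2)*(q - 4)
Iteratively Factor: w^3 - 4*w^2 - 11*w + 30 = (w + 3)*(w^2 - 7*w + 10) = (w - 5)*(w + 3)*(w - 2)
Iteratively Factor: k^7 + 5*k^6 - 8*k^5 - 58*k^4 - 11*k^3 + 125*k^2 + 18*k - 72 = (k + 1)*(k^6 + 4*k^5 - 12*k^4 - 46*k^3 + 35*k^2 + 90*k - 72) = (k + 1)*(k + 3)*(k^5 + k^4 - 15*k^3 - k^2 + 38*k - 24) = (k - 3)*(k + 1)*(k + 3)*(k^4 + 4*k^3 - 3*k^2 - 10*k + 8) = (k - 3)*(k + 1)*(k + 3)*(k + 4)*(k^3 - 3*k + 2) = (k - 3)*(k + 1)*(k + 2)*(k + 3)*(k + 4)*(k^2 - 2*k + 1) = (k - 3)*(k - 1)*(k + 1)*(k + 2)*(k + 3)*(k + 4)*(k - 1)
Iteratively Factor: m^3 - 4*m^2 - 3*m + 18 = (m - 3)*(m^2 - m - 6) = (m - 3)^2*(m + 2)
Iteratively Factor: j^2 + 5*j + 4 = (j + 4)*(j + 1)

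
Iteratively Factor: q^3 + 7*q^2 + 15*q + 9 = (q + 3)*(q^2 + 4*q + 3) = (q + 3)^2*(q + 1)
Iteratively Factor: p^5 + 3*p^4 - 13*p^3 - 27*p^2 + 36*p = (p)*(p^4 + 3*p^3 - 13*p^2 - 27*p + 36) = p*(p - 1)*(p^3 + 4*p^2 - 9*p - 36) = p*(p - 1)*(p + 4)*(p^2 - 9) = p*(p - 3)*(p - 1)*(p + 4)*(p + 3)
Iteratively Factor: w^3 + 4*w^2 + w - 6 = (w + 2)*(w^2 + 2*w - 3) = (w - 1)*(w + 2)*(w + 3)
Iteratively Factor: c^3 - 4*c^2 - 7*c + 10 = (c - 1)*(c^2 - 3*c - 10) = (c - 1)*(c + 2)*(c - 5)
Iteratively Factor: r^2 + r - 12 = (r + 4)*(r - 3)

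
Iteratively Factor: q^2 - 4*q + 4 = (q - 2)*(q - 2)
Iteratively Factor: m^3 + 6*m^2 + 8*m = (m)*(m^2 + 6*m + 8) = m*(m + 2)*(m + 4)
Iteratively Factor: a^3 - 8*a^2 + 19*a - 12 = (a - 4)*(a^2 - 4*a + 3) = (a - 4)*(a - 1)*(a - 3)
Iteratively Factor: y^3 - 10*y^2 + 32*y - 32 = (y - 2)*(y^2 - 8*y + 16) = (y - 4)*(y - 2)*(y - 4)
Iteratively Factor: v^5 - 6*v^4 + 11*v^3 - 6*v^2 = (v - 3)*(v^4 - 3*v^3 + 2*v^2) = v*(v - 3)*(v^3 - 3*v^2 + 2*v) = v*(v - 3)*(v - 2)*(v^2 - v) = v^2*(v - 3)*(v - 2)*(v - 1)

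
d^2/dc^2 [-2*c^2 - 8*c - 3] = -4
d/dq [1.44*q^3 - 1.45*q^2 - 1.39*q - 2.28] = 4.32*q^2 - 2.9*q - 1.39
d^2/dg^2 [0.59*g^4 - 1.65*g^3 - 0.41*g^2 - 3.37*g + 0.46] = 7.08*g^2 - 9.9*g - 0.82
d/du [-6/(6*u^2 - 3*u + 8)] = 18*(4*u - 1)/(6*u^2 - 3*u + 8)^2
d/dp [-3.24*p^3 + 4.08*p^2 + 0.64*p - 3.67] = -9.72*p^2 + 8.16*p + 0.64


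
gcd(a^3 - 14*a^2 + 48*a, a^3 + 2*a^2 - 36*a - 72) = a - 6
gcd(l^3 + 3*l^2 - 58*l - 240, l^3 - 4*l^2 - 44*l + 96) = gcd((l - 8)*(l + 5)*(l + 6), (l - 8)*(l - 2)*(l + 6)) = l^2 - 2*l - 48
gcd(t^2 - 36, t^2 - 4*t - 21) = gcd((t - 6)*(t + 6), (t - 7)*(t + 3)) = 1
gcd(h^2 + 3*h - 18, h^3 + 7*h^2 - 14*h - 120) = h + 6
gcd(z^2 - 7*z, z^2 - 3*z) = z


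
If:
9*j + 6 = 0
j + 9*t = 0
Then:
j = -2/3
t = 2/27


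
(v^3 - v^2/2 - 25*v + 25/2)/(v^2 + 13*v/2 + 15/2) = (2*v^2 - 11*v + 5)/(2*v + 3)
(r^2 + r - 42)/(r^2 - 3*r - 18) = (r + 7)/(r + 3)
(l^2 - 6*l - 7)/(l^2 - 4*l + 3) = (l^2 - 6*l - 7)/(l^2 - 4*l + 3)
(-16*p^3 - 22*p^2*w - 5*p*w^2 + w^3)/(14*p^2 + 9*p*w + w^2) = (-8*p^2 - 7*p*w + w^2)/(7*p + w)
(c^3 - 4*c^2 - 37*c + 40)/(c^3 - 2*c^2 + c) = (c^2 - 3*c - 40)/(c*(c - 1))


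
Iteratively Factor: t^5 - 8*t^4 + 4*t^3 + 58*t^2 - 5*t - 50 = (t + 2)*(t^4 - 10*t^3 + 24*t^2 + 10*t - 25) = (t + 1)*(t + 2)*(t^3 - 11*t^2 + 35*t - 25) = (t - 5)*(t + 1)*(t + 2)*(t^2 - 6*t + 5) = (t - 5)^2*(t + 1)*(t + 2)*(t - 1)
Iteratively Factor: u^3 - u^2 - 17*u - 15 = (u + 1)*(u^2 - 2*u - 15) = (u + 1)*(u + 3)*(u - 5)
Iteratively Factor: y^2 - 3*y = (y - 3)*(y)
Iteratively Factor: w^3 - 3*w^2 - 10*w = (w - 5)*(w^2 + 2*w) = (w - 5)*(w + 2)*(w)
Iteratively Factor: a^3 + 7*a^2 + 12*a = (a + 4)*(a^2 + 3*a) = (a + 3)*(a + 4)*(a)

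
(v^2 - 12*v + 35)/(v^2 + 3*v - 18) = (v^2 - 12*v + 35)/(v^2 + 3*v - 18)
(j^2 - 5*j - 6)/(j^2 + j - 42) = (j + 1)/(j + 7)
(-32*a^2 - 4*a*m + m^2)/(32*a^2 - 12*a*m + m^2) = (-4*a - m)/(4*a - m)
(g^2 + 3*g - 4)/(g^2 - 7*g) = (g^2 + 3*g - 4)/(g*(g - 7))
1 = 1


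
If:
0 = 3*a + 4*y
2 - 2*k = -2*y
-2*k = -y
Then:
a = 8/3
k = -1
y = -2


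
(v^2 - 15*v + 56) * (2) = 2*v^2 - 30*v + 112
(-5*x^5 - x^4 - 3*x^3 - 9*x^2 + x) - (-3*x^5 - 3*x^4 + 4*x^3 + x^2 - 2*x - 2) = -2*x^5 + 2*x^4 - 7*x^3 - 10*x^2 + 3*x + 2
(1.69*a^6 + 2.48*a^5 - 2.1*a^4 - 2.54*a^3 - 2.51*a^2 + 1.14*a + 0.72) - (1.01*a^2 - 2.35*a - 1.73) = 1.69*a^6 + 2.48*a^5 - 2.1*a^4 - 2.54*a^3 - 3.52*a^2 + 3.49*a + 2.45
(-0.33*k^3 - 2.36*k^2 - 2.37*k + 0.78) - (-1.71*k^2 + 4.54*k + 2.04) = -0.33*k^3 - 0.65*k^2 - 6.91*k - 1.26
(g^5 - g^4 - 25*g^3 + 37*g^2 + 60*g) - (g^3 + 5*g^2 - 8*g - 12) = g^5 - g^4 - 26*g^3 + 32*g^2 + 68*g + 12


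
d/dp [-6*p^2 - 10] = -12*p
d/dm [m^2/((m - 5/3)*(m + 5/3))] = -450*m/(81*m^4 - 450*m^2 + 625)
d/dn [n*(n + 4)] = 2*n + 4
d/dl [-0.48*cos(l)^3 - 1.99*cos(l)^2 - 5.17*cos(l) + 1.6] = (1.44*cos(l)^2 + 3.98*cos(l) + 5.17)*sin(l)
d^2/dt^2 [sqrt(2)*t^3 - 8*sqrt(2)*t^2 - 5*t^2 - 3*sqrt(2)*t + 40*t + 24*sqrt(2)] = 6*sqrt(2)*t - 16*sqrt(2) - 10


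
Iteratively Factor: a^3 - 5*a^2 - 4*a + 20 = (a - 5)*(a^2 - 4) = (a - 5)*(a + 2)*(a - 2)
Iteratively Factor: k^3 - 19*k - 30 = (k + 2)*(k^2 - 2*k - 15) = (k - 5)*(k + 2)*(k + 3)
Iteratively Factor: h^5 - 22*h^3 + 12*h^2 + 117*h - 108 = (h + 3)*(h^4 - 3*h^3 - 13*h^2 + 51*h - 36) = (h - 3)*(h + 3)*(h^3 - 13*h + 12) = (h - 3)*(h - 1)*(h + 3)*(h^2 + h - 12) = (h - 3)*(h - 1)*(h + 3)*(h + 4)*(h - 3)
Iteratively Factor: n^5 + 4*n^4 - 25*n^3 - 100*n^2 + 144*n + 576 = (n + 4)*(n^4 - 25*n^2 + 144) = (n + 3)*(n + 4)*(n^3 - 3*n^2 - 16*n + 48) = (n - 3)*(n + 3)*(n + 4)*(n^2 - 16) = (n - 3)*(n + 3)*(n + 4)^2*(n - 4)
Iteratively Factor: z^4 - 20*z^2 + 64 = (z + 4)*(z^3 - 4*z^2 - 4*z + 16) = (z - 2)*(z + 4)*(z^2 - 2*z - 8) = (z - 4)*(z - 2)*(z + 4)*(z + 2)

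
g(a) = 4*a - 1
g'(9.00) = 4.00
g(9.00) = 35.00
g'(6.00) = 4.00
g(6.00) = 23.00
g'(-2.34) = 4.00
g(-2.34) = -10.36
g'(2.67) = 4.00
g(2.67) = 9.68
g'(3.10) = 4.00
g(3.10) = 11.40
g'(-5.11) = 4.00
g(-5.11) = -21.44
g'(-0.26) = 4.00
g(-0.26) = -2.04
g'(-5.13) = 4.00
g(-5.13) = -21.52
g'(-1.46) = 4.00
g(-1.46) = -6.84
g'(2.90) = 4.00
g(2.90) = 10.60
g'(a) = 4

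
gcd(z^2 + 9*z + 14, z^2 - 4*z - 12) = z + 2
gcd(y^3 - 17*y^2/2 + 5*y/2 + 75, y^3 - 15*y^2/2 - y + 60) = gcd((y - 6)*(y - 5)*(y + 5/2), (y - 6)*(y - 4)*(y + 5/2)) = y^2 - 7*y/2 - 15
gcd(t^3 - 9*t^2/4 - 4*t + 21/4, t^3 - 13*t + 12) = t^2 - 4*t + 3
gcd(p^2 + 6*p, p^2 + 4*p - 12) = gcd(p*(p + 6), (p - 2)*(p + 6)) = p + 6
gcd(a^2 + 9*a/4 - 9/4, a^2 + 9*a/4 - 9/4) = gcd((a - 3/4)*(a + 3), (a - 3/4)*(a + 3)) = a^2 + 9*a/4 - 9/4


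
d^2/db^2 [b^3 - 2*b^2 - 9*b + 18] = 6*b - 4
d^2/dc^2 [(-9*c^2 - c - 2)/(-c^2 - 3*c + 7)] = 26*(-2*c^3 + 15*c^2 + 3*c + 38)/(c^6 + 9*c^5 + 6*c^4 - 99*c^3 - 42*c^2 + 441*c - 343)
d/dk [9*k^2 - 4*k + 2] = 18*k - 4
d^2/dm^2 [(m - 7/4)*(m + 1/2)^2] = 6*m - 3/2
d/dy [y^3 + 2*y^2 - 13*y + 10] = 3*y^2 + 4*y - 13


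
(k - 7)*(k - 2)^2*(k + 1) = k^4 - 10*k^3 + 21*k^2 + 4*k - 28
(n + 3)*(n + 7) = n^2 + 10*n + 21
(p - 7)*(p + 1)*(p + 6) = p^3 - 43*p - 42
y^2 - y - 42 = (y - 7)*(y + 6)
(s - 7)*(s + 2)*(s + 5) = s^3 - 39*s - 70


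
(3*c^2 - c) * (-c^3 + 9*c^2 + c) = -3*c^5 + 28*c^4 - 6*c^3 - c^2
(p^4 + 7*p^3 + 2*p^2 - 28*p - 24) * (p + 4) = p^5 + 11*p^4 + 30*p^3 - 20*p^2 - 136*p - 96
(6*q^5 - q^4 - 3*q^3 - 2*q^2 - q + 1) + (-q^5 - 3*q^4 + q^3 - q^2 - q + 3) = 5*q^5 - 4*q^4 - 2*q^3 - 3*q^2 - 2*q + 4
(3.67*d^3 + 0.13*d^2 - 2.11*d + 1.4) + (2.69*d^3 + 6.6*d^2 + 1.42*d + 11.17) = 6.36*d^3 + 6.73*d^2 - 0.69*d + 12.57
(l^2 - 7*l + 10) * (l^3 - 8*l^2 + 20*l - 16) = l^5 - 15*l^4 + 86*l^3 - 236*l^2 + 312*l - 160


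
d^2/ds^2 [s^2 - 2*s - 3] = 2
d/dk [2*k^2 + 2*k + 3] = 4*k + 2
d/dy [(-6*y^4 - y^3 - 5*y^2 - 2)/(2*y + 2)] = (-9*y^4 - 13*y^3 - 4*y^2 - 5*y + 1)/(y^2 + 2*y + 1)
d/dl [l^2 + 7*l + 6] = 2*l + 7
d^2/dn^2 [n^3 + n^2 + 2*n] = 6*n + 2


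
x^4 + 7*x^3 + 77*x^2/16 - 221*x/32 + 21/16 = (x - 1/2)*(x - 1/4)*(x + 7/4)*(x + 6)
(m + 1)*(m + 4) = m^2 + 5*m + 4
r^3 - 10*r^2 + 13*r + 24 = (r - 8)*(r - 3)*(r + 1)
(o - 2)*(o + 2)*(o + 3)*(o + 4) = o^4 + 7*o^3 + 8*o^2 - 28*o - 48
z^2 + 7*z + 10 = (z + 2)*(z + 5)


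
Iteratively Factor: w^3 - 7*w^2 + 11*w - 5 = (w - 1)*(w^2 - 6*w + 5) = (w - 5)*(w - 1)*(w - 1)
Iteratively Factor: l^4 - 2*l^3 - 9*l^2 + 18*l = (l + 3)*(l^3 - 5*l^2 + 6*l) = (l - 2)*(l + 3)*(l^2 - 3*l) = l*(l - 2)*(l + 3)*(l - 3)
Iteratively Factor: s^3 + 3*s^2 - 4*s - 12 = (s - 2)*(s^2 + 5*s + 6) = (s - 2)*(s + 3)*(s + 2)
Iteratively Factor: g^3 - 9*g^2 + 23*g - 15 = (g - 1)*(g^2 - 8*g + 15) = (g - 5)*(g - 1)*(g - 3)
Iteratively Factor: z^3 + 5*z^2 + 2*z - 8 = (z - 1)*(z^2 + 6*z + 8) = (z - 1)*(z + 4)*(z + 2)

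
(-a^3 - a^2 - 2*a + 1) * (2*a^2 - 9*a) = -2*a^5 + 7*a^4 + 5*a^3 + 20*a^2 - 9*a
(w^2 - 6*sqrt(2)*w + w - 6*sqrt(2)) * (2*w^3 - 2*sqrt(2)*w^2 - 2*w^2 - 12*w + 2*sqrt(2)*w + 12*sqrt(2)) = 2*w^5 - 14*sqrt(2)*w^4 + 10*w^3 - 12*w^2 + 98*sqrt(2)*w^2 - 168*w + 84*sqrt(2)*w - 144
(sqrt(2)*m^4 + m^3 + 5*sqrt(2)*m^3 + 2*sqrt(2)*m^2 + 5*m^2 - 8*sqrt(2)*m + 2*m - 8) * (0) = 0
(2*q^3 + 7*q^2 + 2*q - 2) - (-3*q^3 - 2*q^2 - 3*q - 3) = 5*q^3 + 9*q^2 + 5*q + 1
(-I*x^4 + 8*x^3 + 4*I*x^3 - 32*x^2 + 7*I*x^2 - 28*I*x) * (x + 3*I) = -I*x^5 + 11*x^4 + 4*I*x^4 - 44*x^3 + 31*I*x^3 - 21*x^2 - 124*I*x^2 + 84*x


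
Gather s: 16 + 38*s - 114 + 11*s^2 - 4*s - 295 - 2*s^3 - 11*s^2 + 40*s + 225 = -2*s^3 + 74*s - 168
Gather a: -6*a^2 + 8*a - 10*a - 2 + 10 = -6*a^2 - 2*a + 8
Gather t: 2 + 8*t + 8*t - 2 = 16*t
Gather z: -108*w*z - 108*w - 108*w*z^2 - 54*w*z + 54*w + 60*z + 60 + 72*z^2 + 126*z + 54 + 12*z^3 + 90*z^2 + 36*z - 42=-54*w + 12*z^3 + z^2*(162 - 108*w) + z*(222 - 162*w) + 72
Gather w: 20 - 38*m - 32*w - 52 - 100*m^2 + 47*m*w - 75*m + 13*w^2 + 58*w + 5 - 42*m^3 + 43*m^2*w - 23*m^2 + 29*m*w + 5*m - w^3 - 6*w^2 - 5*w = -42*m^3 - 123*m^2 - 108*m - w^3 + 7*w^2 + w*(43*m^2 + 76*m + 21) - 27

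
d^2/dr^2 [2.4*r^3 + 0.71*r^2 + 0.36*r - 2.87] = 14.4*r + 1.42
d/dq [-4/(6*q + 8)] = 6/(3*q + 4)^2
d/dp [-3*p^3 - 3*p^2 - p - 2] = -9*p^2 - 6*p - 1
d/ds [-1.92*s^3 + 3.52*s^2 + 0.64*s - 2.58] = -5.76*s^2 + 7.04*s + 0.64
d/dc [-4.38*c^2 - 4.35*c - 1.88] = -8.76*c - 4.35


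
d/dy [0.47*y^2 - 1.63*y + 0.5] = 0.94*y - 1.63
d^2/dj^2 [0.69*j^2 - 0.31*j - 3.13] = 1.38000000000000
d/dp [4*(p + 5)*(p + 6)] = 8*p + 44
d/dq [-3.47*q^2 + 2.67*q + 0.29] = 2.67 - 6.94*q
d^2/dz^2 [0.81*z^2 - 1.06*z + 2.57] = 1.62000000000000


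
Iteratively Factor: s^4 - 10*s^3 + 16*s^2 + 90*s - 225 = (s - 5)*(s^3 - 5*s^2 - 9*s + 45) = (s - 5)*(s + 3)*(s^2 - 8*s + 15) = (s - 5)^2*(s + 3)*(s - 3)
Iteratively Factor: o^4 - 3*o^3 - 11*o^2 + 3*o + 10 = (o + 1)*(o^3 - 4*o^2 - 7*o + 10) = (o + 1)*(o + 2)*(o^2 - 6*o + 5) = (o - 1)*(o + 1)*(o + 2)*(o - 5)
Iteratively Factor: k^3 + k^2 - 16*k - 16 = (k + 1)*(k^2 - 16) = (k - 4)*(k + 1)*(k + 4)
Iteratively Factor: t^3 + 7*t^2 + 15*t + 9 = (t + 1)*(t^2 + 6*t + 9) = (t + 1)*(t + 3)*(t + 3)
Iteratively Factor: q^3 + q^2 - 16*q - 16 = (q + 4)*(q^2 - 3*q - 4) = (q + 1)*(q + 4)*(q - 4)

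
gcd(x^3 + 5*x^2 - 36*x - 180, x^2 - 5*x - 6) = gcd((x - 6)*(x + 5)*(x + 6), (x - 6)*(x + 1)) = x - 6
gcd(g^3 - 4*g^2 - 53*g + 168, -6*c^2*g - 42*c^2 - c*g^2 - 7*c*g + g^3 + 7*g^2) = g + 7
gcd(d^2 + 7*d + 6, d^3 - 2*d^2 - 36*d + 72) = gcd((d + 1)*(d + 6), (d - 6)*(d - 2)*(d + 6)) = d + 6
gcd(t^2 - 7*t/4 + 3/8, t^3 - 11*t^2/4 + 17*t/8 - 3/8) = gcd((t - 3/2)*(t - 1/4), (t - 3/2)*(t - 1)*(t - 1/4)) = t^2 - 7*t/4 + 3/8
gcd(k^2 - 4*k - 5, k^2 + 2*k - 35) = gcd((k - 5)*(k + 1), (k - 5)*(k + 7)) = k - 5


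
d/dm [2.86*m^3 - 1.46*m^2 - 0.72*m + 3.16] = 8.58*m^2 - 2.92*m - 0.72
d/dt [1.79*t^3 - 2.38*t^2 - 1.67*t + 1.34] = 5.37*t^2 - 4.76*t - 1.67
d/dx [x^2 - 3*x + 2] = 2*x - 3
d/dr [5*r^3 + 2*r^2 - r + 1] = 15*r^2 + 4*r - 1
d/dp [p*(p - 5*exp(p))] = -p*(5*exp(p) - 1) + p - 5*exp(p)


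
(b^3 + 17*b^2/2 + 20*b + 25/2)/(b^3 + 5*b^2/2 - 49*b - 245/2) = (b^2 + 6*b + 5)/(b^2 - 49)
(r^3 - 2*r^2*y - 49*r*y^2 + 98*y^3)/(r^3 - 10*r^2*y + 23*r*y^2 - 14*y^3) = (-r - 7*y)/(-r + y)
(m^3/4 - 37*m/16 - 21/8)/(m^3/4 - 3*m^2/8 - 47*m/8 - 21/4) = (-4*m^3 + 37*m + 42)/(2*(-2*m^3 + 3*m^2 + 47*m + 42))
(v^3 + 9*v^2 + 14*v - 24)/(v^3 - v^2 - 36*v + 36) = (v + 4)/(v - 6)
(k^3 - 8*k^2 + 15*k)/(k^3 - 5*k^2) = (k - 3)/k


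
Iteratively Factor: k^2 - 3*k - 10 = (k + 2)*(k - 5)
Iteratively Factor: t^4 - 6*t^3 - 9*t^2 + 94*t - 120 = (t - 5)*(t^3 - t^2 - 14*t + 24) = (t - 5)*(t - 3)*(t^2 + 2*t - 8) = (t - 5)*(t - 3)*(t + 4)*(t - 2)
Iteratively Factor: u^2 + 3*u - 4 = (u + 4)*(u - 1)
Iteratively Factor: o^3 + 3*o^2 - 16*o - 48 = (o + 4)*(o^2 - o - 12) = (o + 3)*(o + 4)*(o - 4)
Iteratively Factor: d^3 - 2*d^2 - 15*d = (d + 3)*(d^2 - 5*d) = d*(d + 3)*(d - 5)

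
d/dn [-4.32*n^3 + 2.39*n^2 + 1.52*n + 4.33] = -12.96*n^2 + 4.78*n + 1.52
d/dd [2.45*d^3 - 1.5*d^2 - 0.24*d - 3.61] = 7.35*d^2 - 3.0*d - 0.24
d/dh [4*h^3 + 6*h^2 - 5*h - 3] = 12*h^2 + 12*h - 5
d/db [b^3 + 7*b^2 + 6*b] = 3*b^2 + 14*b + 6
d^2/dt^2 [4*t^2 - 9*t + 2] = 8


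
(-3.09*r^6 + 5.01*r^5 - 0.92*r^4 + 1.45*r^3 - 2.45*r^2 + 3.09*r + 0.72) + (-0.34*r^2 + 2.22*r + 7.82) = -3.09*r^6 + 5.01*r^5 - 0.92*r^4 + 1.45*r^3 - 2.79*r^2 + 5.31*r + 8.54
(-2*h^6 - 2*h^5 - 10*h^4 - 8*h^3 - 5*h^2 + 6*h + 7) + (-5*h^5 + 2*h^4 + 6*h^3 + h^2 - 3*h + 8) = -2*h^6 - 7*h^5 - 8*h^4 - 2*h^3 - 4*h^2 + 3*h + 15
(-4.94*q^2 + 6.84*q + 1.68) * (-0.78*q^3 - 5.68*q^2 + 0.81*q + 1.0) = 3.8532*q^5 + 22.724*q^4 - 44.163*q^3 - 8.942*q^2 + 8.2008*q + 1.68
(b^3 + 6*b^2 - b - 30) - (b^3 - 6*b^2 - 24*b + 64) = 12*b^2 + 23*b - 94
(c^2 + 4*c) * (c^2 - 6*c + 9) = c^4 - 2*c^3 - 15*c^2 + 36*c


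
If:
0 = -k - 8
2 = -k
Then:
No Solution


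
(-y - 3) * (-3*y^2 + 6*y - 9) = 3*y^3 + 3*y^2 - 9*y + 27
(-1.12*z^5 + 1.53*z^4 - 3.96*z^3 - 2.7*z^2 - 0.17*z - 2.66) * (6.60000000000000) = -7.392*z^5 + 10.098*z^4 - 26.136*z^3 - 17.82*z^2 - 1.122*z - 17.556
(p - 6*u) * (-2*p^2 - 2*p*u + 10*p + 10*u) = -2*p^3 + 10*p^2*u + 10*p^2 + 12*p*u^2 - 50*p*u - 60*u^2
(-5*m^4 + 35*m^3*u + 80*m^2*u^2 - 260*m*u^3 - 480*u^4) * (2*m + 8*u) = -10*m^5 + 30*m^4*u + 440*m^3*u^2 + 120*m^2*u^3 - 3040*m*u^4 - 3840*u^5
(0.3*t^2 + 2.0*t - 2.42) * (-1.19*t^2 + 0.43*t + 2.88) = -0.357*t^4 - 2.251*t^3 + 4.6038*t^2 + 4.7194*t - 6.9696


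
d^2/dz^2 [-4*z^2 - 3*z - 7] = -8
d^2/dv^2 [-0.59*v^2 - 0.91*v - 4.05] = -1.18000000000000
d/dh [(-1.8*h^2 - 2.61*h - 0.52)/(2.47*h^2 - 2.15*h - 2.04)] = (10.3167*h^2 + 9.9128*h + 4.2064)/(6.1009*h^4 - 10.621*h^3 - 5.4551*h^2 + 8.772*h + 4.1616)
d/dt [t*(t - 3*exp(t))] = -t*(3*exp(t) - 1) + t - 3*exp(t)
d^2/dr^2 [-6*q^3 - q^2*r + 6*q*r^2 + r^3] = 12*q + 6*r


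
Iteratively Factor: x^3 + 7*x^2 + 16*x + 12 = (x + 2)*(x^2 + 5*x + 6) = (x + 2)^2*(x + 3)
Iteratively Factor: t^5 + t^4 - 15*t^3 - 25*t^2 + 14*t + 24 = (t + 2)*(t^4 - t^3 - 13*t^2 + t + 12) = (t - 1)*(t + 2)*(t^3 - 13*t - 12) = (t - 1)*(t + 1)*(t + 2)*(t^2 - t - 12) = (t - 1)*(t + 1)*(t + 2)*(t + 3)*(t - 4)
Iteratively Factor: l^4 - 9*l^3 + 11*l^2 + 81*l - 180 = (l - 3)*(l^3 - 6*l^2 - 7*l + 60) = (l - 5)*(l - 3)*(l^2 - l - 12) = (l - 5)*(l - 4)*(l - 3)*(l + 3)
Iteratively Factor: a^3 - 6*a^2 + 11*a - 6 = (a - 3)*(a^2 - 3*a + 2) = (a - 3)*(a - 1)*(a - 2)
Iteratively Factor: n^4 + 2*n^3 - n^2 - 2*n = (n)*(n^3 + 2*n^2 - n - 2) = n*(n + 1)*(n^2 + n - 2) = n*(n + 1)*(n + 2)*(n - 1)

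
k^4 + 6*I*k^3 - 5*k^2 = k^2*(k + I)*(k + 5*I)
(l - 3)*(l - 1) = l^2 - 4*l + 3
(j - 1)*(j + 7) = j^2 + 6*j - 7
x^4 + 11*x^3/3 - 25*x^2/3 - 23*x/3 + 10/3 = (x - 2)*(x - 1/3)*(x + 1)*(x + 5)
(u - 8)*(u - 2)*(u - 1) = u^3 - 11*u^2 + 26*u - 16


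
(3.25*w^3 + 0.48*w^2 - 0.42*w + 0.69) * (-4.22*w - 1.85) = -13.715*w^4 - 8.0381*w^3 + 0.8844*w^2 - 2.1348*w - 1.2765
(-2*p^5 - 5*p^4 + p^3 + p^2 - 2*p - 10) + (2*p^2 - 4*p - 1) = -2*p^5 - 5*p^4 + p^3 + 3*p^2 - 6*p - 11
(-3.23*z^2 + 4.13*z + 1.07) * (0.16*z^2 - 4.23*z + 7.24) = -0.5168*z^4 + 14.3237*z^3 - 40.6839*z^2 + 25.3751*z + 7.7468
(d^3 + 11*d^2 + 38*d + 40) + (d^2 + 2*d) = d^3 + 12*d^2 + 40*d + 40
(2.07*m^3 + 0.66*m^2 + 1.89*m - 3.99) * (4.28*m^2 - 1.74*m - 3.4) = 8.8596*m^5 - 0.777*m^4 - 0.0971999999999995*m^3 - 22.6098*m^2 + 0.516600000000001*m + 13.566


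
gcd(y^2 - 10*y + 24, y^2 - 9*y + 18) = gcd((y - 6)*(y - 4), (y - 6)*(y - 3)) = y - 6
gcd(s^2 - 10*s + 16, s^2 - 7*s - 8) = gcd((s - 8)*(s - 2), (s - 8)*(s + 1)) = s - 8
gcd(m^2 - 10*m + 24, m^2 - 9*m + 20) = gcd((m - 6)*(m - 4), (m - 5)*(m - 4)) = m - 4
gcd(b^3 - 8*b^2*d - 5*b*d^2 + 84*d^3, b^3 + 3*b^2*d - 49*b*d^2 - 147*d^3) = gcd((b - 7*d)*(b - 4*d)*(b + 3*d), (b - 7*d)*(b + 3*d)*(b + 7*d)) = b^2 - 4*b*d - 21*d^2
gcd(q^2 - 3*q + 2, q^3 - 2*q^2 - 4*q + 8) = q - 2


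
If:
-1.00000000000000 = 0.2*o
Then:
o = -5.00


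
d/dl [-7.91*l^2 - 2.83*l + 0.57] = -15.82*l - 2.83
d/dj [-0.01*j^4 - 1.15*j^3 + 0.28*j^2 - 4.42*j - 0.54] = -0.04*j^3 - 3.45*j^2 + 0.56*j - 4.42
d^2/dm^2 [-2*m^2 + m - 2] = -4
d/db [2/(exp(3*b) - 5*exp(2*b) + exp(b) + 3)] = (-6*exp(2*b) + 20*exp(b) - 2)*exp(b)/(exp(3*b) - 5*exp(2*b) + exp(b) + 3)^2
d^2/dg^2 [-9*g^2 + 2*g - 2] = -18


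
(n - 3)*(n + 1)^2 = n^3 - n^2 - 5*n - 3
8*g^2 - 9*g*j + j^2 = (-8*g + j)*(-g + j)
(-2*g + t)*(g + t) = -2*g^2 - g*t + t^2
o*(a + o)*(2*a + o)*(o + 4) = 2*a^2*o^2 + 8*a^2*o + 3*a*o^3 + 12*a*o^2 + o^4 + 4*o^3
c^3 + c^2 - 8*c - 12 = (c - 3)*(c + 2)^2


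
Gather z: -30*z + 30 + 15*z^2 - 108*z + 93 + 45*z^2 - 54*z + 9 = 60*z^2 - 192*z + 132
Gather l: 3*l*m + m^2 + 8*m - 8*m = 3*l*m + m^2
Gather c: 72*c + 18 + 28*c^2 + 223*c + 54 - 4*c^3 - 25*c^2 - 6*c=-4*c^3 + 3*c^2 + 289*c + 72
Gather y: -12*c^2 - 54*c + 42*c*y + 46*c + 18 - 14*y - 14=-12*c^2 - 8*c + y*(42*c - 14) + 4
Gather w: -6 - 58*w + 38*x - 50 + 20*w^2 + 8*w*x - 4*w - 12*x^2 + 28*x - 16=20*w^2 + w*(8*x - 62) - 12*x^2 + 66*x - 72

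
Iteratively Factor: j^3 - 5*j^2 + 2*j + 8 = (j + 1)*(j^2 - 6*j + 8) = (j - 4)*(j + 1)*(j - 2)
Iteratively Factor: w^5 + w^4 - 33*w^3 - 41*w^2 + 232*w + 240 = (w - 5)*(w^4 + 6*w^3 - 3*w^2 - 56*w - 48) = (w - 5)*(w + 1)*(w^3 + 5*w^2 - 8*w - 48) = (w - 5)*(w - 3)*(w + 1)*(w^2 + 8*w + 16) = (w - 5)*(w - 3)*(w + 1)*(w + 4)*(w + 4)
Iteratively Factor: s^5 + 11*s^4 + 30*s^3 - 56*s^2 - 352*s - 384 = (s - 3)*(s^4 + 14*s^3 + 72*s^2 + 160*s + 128) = (s - 3)*(s + 4)*(s^3 + 10*s^2 + 32*s + 32) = (s - 3)*(s + 2)*(s + 4)*(s^2 + 8*s + 16) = (s - 3)*(s + 2)*(s + 4)^2*(s + 4)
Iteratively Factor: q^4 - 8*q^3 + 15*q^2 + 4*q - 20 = (q - 2)*(q^3 - 6*q^2 + 3*q + 10) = (q - 5)*(q - 2)*(q^2 - q - 2) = (q - 5)*(q - 2)^2*(q + 1)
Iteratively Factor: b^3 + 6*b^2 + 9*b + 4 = (b + 1)*(b^2 + 5*b + 4) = (b + 1)*(b + 4)*(b + 1)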